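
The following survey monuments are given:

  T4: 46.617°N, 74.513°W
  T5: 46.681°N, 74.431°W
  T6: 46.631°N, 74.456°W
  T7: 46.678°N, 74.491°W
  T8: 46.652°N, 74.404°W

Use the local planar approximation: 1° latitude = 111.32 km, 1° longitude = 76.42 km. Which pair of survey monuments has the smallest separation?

T5 and T8

Pairwise distances:
T4–T5: √((0.064·111.32)² + (0.082·76.42)²) = √(50.75822 + 39.26827) = 9.488 km
T4–T6: √((0.014·111.32)² + (0.057·76.42)²) = √(2.42886 + 18.97421) = 4.626 km
T4–T7: √((0.061·111.32)² + (0.022·76.42)²) = √(46.11116 + 2.82657) = 6.996 km
T4–T8: √((0.035·111.32)² + (0.109·76.42)²) = √(15.18037 + 69.38523) = 9.196 km
T5–T6: √((-0.050·111.32)² + (-0.025·76.42)²) = √(30.98036 + 3.65001) = 5.885 km
T5–T7: √((-0.003·111.32)² + (-0.060·76.42)²) = √(0.11153 + 21.02406) = 4.597 km
T5–T8: √((-0.029·111.32)² + (0.027·76.42)²) = √(10.42179 + 4.25737) = 3.831 km
T6–T7: √((0.047·111.32)² + (-0.035·76.42)²) = √(27.37424 + 7.15402) = 5.876 km
T6–T8: √((0.021·111.32)² + (0.052·76.42)²) = √(5.46493 + 15.79140) = 4.610 km
T7–T8: √((-0.026·111.32)² + (0.087·76.42)²) = √(8.37709 + 44.20308) = 7.251 km
Closest pair: T5–T8 at 3.831 km.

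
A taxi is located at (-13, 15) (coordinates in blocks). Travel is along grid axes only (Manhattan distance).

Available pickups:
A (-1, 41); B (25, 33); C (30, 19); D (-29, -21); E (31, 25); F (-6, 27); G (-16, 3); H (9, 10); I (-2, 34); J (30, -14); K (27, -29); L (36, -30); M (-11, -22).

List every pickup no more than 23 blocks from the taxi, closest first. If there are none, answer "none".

G, F

Distances from (-13, 15):
A: |12| + |26| = 12 + 26 = 38 blocks
B: |38| + |18| = 38 + 18 = 56 blocks
C: |43| + |4| = 43 + 4 = 47 blocks
D: |-16| + |-36| = 16 + 36 = 52 blocks
E: |44| + |10| = 44 + 10 = 54 blocks
F: |7| + |12| = 7 + 12 = 19 blocks
G: |-3| + |-12| = 3 + 12 = 15 blocks
H: |22| + |-5| = 22 + 5 = 27 blocks
I: |11| + |19| = 11 + 19 = 30 blocks
J: |43| + |-29| = 43 + 29 = 72 blocks
K: |40| + |-44| = 40 + 44 = 84 blocks
L: |49| + |-45| = 49 + 45 = 94 blocks
M: |2| + |-37| = 2 + 37 = 39 blocks
Threshold 23 blocks: G (15 blocks), F (19 blocks) are within range.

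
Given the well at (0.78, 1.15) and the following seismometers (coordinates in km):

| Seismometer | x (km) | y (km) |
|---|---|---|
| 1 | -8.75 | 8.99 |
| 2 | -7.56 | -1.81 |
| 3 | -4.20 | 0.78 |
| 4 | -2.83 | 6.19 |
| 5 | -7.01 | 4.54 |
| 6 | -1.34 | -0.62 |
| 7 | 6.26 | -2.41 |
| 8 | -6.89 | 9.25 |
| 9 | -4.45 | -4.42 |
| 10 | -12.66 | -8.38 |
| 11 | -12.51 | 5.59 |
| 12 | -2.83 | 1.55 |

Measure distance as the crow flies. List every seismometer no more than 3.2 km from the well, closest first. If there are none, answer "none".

6

Distances from (0.78, 1.15):
1: √((-9.53)² + (7.84)²) = √(90.8209 + 61.4656) = 12.34 km
2: √((-8.34)² + (-2.96)²) = √(69.5556 + 8.7616) = 8.85 km
3: √((-4.98)² + (-0.37)²) = √(24.8004 + 0.1369) = 4.99 km
4: √((-3.61)² + (5.04)²) = √(13.0321 + 25.4016) = 6.20 km
5: √((-7.79)² + (3.39)²) = √(60.6841 + 11.4921) = 8.50 km
6: √((-2.12)² + (-1.77)²) = √(4.4944 + 3.1329) = 2.76 km
7: √((5.48)² + (-3.56)²) = √(30.0304 + 12.6736) = 6.53 km
8: √((-7.67)² + (8.10)²) = √(58.8289 + 65.6100) = 11.16 km
9: √((-5.23)² + (-5.57)²) = √(27.3529 + 31.0249) = 7.64 km
10: √((-13.44)² + (-9.53)²) = √(180.6336 + 90.8209) = 16.48 km
11: √((-13.29)² + (4.44)²) = √(176.6241 + 19.7136) = 14.01 km
12: √((-3.61)² + (0.40)²) = √(13.0321 + 0.1600) = 3.63 km
Threshold 3.2 km: 6 (2.76 km) is within range.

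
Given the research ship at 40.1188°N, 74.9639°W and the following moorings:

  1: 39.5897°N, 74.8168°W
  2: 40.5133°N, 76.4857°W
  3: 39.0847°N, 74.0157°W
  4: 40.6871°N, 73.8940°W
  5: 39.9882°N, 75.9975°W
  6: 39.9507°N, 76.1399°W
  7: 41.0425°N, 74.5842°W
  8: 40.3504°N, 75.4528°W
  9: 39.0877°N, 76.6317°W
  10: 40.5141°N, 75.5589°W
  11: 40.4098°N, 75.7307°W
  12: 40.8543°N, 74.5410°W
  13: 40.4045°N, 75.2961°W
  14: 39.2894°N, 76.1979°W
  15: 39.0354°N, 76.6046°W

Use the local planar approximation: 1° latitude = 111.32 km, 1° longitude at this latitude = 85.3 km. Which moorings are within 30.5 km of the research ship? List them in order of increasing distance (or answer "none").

Distances from 40.1188°N, 74.9639°W:
1: 60.2211 km
2: 137.0369 km
3: 140.6894 km
4: 111.0453 km
5: 89.3567 km
6: 102.0433 km
7: 107.8066 km
8: 49.0291 km
9: 182.7944 km
10: 67.1740 km
11: 72.9903 km
12: 89.4704 km
13: 42.5966 km
14: 140.0154 km
15: 184.7480 km
Threshold 30.5 km: none within range.

none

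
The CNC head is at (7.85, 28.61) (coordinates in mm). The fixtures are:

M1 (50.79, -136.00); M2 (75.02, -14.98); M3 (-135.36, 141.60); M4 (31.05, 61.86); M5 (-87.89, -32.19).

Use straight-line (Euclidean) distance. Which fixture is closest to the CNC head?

M4

Distances from (7.85, 28.61):
M1: √((42.94)² + (-164.61)²) = √(1843.8436 + 27096.4521) = 170.12 mm
M2: √((67.17)² + (-43.59)²) = √(4511.8089 + 1900.0881) = 80.07 mm
M3: √((-143.21)² + (112.99)²) = √(20509.1041 + 12766.7401) = 182.42 mm
M4: √((23.20)² + (33.25)²) = √(538.2400 + 1105.5625) = 40.54 mm
M5: √((-95.74)² + (-60.80)²) = √(9166.1476 + 3696.6400) = 113.41 mm
Minimum: M4 at 40.54 mm.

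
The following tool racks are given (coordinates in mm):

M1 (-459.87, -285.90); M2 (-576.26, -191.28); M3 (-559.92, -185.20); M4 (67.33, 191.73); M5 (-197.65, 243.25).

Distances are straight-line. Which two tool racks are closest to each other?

Pairwise distances:
M2–M3: √((16.34)² + (6.08)²) = √(266.9956 + 36.9664) = 17.43 mm
M1–M3: √((-100.05)² + (100.70)²) = √(10010.0025 + 10140.4900) = 141.95 mm
M1–M2: √((-116.39)² + (94.62)²) = √(13546.6321 + 8952.9444) = 150.00 mm
M4–M5: √((-264.98)² + (51.52)²) = √(70214.4004 + 2654.3104) = 269.94 mm
M3–M5: √((362.27)² + (428.45)²) = √(131239.5529 + 183569.4025) = 561.08 mm
M2–M5: √((378.61)² + (434.53)²) = √(143345.5321 + 188816.3209) = 576.33 mm
M1–M5: √((262.22)² + (529.15)²) = √(68759.3284 + 279999.7225) = 590.56 mm
M1–M4: √((527.20)² + (477.63)²) = √(277939.8400 + 228130.4169) = 711.39 mm
M3–M4: √((627.25)² + (376.93)²) = √(393442.5625 + 142076.2249) = 731.79 mm
M2–M4: √((643.59)² + (383.01)²) = √(414208.0881 + 146696.6601) = 748.94 mm
Closest pair: M2–M3 at 17.43 mm.

M2 and M3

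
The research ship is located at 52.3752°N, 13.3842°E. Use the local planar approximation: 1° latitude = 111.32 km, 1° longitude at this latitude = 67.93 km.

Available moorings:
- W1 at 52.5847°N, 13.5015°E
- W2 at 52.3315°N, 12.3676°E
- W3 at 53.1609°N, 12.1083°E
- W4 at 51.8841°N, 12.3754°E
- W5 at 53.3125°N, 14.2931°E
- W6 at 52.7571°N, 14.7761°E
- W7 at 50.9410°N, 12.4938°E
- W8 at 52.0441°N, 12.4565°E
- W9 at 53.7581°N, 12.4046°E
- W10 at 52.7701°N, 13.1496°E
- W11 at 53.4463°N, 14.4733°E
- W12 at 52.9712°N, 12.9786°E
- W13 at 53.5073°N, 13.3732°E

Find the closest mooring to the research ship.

Distances from 52.3752°N, 13.3842°E:
W1: 24.6452 km
W2: 69.2288 km
W3: 123.1340 km
W4: 87.6629 km
W5: 121.2390 km
W6: 103.6697 km
W7: 170.7284 km
W8: 73.0059 km
W9: 167.7111 km
W10: 46.7597 km
W11: 140.3224 km
W12: 71.8403 km
W13: 126.0276 km
Minimum: W1 at 24.6452 km.

W1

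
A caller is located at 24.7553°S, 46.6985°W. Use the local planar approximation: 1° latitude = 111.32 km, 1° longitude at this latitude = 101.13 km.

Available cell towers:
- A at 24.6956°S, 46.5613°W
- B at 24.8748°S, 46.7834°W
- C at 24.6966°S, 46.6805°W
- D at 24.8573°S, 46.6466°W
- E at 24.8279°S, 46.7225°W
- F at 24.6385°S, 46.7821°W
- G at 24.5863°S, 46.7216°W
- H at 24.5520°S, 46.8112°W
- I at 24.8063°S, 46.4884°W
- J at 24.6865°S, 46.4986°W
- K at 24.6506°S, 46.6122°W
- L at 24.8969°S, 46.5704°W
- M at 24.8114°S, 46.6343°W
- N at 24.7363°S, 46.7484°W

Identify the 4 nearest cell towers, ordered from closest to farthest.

Distances from 24.7553°S, 46.6985°W:
A: √((0.0597·111.32)² + (0.1372·101.13)²) = √(44.166711 + 192.516624) = 15.3845 km
B: √((-0.1195·111.32)² + (-0.0849·101.13)²) = √(176.962892 + 73.718314) = 15.8329 km
C: √((0.0587·111.32)² + (0.0180·101.13)²) = √(42.699481 + 3.313638) = 6.7833 km
D: √((-0.1020·111.32)² + (0.0519·101.13)²) = √(128.927850 + 27.548295) = 12.5090 km
E: √((-0.0726·111.32)² + (-0.0240·101.13)²) = √(65.316008 + 5.890911) = 8.4384 km
F: √((0.1168·111.32)² + (-0.0836·101.13)²) = √(169.056581 + 71.478029) = 15.5092 km
G: √((0.1690·111.32)² + (-0.0231·101.13)²) = √(353.931979 + 5.457377) = 18.9576 km
H: √((0.2033·111.32)² + (-0.1127·101.13)²) = √(512.178274 + 129.899610) = 25.3393 km
I: √((-0.0510·111.32)² + (0.2101·101.13)²) = √(32.231962 + 451.452559) = 21.9928 km
J: √((0.0688·111.32)² + (0.1999·101.13)²) = √(58.657463 + 408.682087) = 21.6180 km
K: √((0.1047·111.32)² + (0.0863·101.13)²) = √(135.843780 + 76.169588) = 14.5607 km
L: √((-0.1416·111.32)² + (0.1281·101.13)²) = √(248.469395 + 167.825625) = 20.4033 km
M: √((-0.0561·111.32)² + (0.0642·101.13)²) = √(39.000674 + 42.153154) = 9.0085 km
N: √((0.0190·111.32)² + (-0.0499·101.13)²) = √(4.473563 + 25.466022) = 5.4717 km
Sorted: N (5.4717 km) < C (6.7833 km) < E (8.4384 km) < M (9.0085 km) < D (12.5090 km) < K (14.5607 km) < …

N, C, E, M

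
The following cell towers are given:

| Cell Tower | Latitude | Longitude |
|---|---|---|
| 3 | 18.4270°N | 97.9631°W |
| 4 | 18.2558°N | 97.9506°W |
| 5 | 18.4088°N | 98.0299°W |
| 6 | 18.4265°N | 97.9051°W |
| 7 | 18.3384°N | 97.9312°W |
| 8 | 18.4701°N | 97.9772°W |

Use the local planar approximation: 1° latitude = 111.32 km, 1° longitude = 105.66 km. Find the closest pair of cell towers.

Pairwise distances:
3–4: 19.1037 km
3–5: 7.3431 km
3–6: 6.1285 km
3–7: 10.4230 km
3–8: 5.0239 km
4–5: 18.9814 km
4–6: 19.6010 km
4–7: 9.4207 km
4–8: 24.0209 km
5–6: 13.3328 km
5–7: 13.0451 km
5–8: 8.8075 km
6–7: 10.1876 km
6–8: 9.0328 km
7–8: 15.4455 km
Closest pair: 3–8 at 5.0239 km.

3 and 8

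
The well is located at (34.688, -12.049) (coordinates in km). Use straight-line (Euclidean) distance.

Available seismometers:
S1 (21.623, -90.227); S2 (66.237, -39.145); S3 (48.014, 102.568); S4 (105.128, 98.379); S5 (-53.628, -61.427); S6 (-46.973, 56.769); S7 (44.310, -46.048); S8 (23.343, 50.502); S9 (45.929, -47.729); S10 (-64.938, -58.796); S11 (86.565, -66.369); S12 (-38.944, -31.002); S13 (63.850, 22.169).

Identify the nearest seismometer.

Distances from (34.688, -12.049):
S1: 79.262 km
S2: 41.588 km
S3: 115.389 km
S4: 130.981 km
S5: 101.183 km
S6: 106.792 km
S7: 35.334 km
S8: 63.572 km
S9: 37.409 km
S10: 110.048 km
S11: 75.112 km
S12: 76.032 km
S13: 44.959 km
Minimum: S7 at 35.334 km.

S7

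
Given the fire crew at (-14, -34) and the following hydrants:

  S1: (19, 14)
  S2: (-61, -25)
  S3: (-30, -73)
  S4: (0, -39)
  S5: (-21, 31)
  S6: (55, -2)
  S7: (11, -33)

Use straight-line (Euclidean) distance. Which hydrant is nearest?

S4

Distances from (-14, -34):
S1: √((33)² + (48)²) = √(1089.000 + 2304.000) = 58.2
S2: √((-47)² + (9)²) = √(2209.000 + 81.000) = 47.9
S3: √((-16)² + (-39)²) = √(256.000 + 1521.000) = 42.2
S4: √((14)² + (-5)²) = √(196.000 + 25.000) = 14.9
S5: √((-7)² + (65)²) = √(49.000 + 4225.000) = 65.4
S6: √((69)² + (32)²) = √(4761.000 + 1024.000) = 76.1
S7: √((25)² + (1)²) = √(625.000 + 1.000) = 25.0
Minimum: S4 at 14.9.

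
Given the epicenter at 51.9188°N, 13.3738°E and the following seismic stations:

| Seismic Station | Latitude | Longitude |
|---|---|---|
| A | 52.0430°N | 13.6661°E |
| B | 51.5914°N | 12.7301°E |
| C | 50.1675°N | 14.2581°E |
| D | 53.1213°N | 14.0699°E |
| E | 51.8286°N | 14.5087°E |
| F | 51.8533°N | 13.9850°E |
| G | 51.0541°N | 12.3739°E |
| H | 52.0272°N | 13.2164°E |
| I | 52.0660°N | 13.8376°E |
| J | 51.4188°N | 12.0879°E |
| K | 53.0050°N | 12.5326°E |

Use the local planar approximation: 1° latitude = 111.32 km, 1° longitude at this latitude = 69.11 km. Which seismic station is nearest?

Distances from 51.9188°N, 13.3738°E:
A: √((0.1242·111.32)² + (0.2923·69.11)²) = √(191.156727 + 408.074462) = 24.4792 km
B: √((-0.3274·111.32)² + (-0.6437·69.11)²) = √(1328.323162 + 1979.013716) = 57.5095 km
C: √((-1.7513·111.32)² + (0.8843·69.11)²) = √(38007.341291 + 3734.917696) = 204.3092 km
D: √((1.2025·111.32)² + (0.6961·69.11)²) = √(17919.115361 + 2314.328766) = 142.2443 km
E: √((-0.0902·111.32)² + (1.1349·69.11)²) = √(100.822966 + 6151.725920) = 79.0731 km
F: √((-0.0655·111.32)² + (0.6112·69.11)²) = √(53.165389 + 1784.220303) = 42.8647 km
G: √((-0.8647·111.32)² + (-0.9999·69.11)²) = √(9265.680341 + 4775.236909) = 118.4944 km
H: √((0.1084·111.32)² + (-0.1574·69.11)²) = √(145.614613 + 118.329013) = 16.2463 km
I: √((0.1472·111.32)² + (0.4638·69.11)²) = √(268.510959 + 1027.408784) = 35.9989 km
J: √((-0.5000·111.32)² + (-1.2859·69.11)²) = √(3098.035600 + 7897.619001) = 104.8602 km
K: √((1.0862·111.32)² + (-0.8412·69.11)²) = √(14620.626820 + 3379.716827) = 134.1654 km
Minimum: H at 16.2463 km.

H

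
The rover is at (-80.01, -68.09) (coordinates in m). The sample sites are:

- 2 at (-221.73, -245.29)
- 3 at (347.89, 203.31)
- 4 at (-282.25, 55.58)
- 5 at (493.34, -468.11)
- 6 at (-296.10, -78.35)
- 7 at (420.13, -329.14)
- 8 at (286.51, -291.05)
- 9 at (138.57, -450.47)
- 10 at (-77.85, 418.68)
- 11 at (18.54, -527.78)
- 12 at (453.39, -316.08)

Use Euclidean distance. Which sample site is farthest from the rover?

5

Distances from (-80.01, -68.09):
2: √((-141.72)² + (-177.20)²) = √(20084.5584 + 31399.8400) = 226.90 m
3: √((427.90)² + (271.40)²) = √(183098.4100 + 73657.9600) = 506.71 m
4: √((-202.24)² + (123.67)²) = √(40901.0176 + 15294.2689) = 237.06 m
5: √((573.35)² + (-400.02)²) = √(328730.2225 + 160016.0004) = 699.10 m
6: √((-216.09)² + (-10.26)²) = √(46694.8881 + 105.2676) = 216.33 m
7: √((500.14)² + (-261.05)²) = √(250140.0196 + 68147.1025) = 564.17 m
8: √((366.52)² + (-222.96)²) = √(134336.9104 + 49711.1616) = 429.01 m
9: √((218.58)² + (-382.38)²) = √(47777.2164 + 146214.4644) = 440.44 m
10: √((2.16)² + (486.77)²) = √(4.6656 + 236945.0329) = 486.77 m
11: √((98.55)² + (-459.69)²) = √(9712.1025 + 211314.8961) = 470.14 m
12: √((533.40)² + (-247.99)²) = √(284515.5600 + 61499.0401) = 588.23 m
Maximum: 5 at 699.10 m.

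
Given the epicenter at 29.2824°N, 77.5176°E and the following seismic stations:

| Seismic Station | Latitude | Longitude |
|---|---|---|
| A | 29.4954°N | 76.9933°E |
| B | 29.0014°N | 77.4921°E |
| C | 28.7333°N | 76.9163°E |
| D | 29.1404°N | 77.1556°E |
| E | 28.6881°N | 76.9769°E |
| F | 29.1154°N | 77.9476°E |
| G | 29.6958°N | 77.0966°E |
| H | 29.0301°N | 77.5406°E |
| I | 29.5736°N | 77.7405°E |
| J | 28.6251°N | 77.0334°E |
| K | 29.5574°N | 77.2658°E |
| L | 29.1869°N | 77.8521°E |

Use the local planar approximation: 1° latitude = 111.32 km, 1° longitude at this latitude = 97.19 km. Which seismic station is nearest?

Distances from 29.2824°N, 77.5176°E:
A: √((0.2130·111.32)² + (-0.5243·97.19)²) = √(562.219109 + 2596.587007) = 56.2033 km
B: √((-0.2810·111.32)² + (-0.0255·97.19)²) = √(978.495956 + 6.142194) = 31.3789 km
C: √((-0.5491·111.32)² + (-0.6013·97.19)²) = √(3736.364893 + 3415.274157) = 84.5674 km
D: √((-0.1420·111.32)² + (-0.3620·97.19)²) = √(249.875159 + 1237.828009) = 38.5708 km
E: √((-0.5943·111.32)² + (-0.5407·97.19)²) = √(4376.811631 + 2761.569029) = 84.4889 km
F: √((-0.1670·111.32)² + (0.4300·97.19)²) = √(345.604459 + 1746.546189) = 45.7400 km
G: √((0.4134·111.32)² + (-0.4210·97.19)²) = √(2117.811684 + 1674.200071) = 61.5793 km
H: √((-0.2523·111.32)² + (0.0230·97.19)²) = √(788.825418 + 4.996879) = 28.1749 km
I: √((0.2912·111.32)² + (0.2229·97.19)²) = √(1050.821952 + 469.313775) = 38.9889 km
J: √((-0.6573·111.32)² + (-0.4842·97.19)²) = √(5353.941973 + 2214.586940) = 86.9973 km
K: √((0.2750·111.32)² + (-0.2518·97.19)²) = √(937.155769 + 598.900417) = 39.1926 km
L: √((-0.0955·111.32)² + (0.3345·97.19)²) = √(113.019437 + 1056.903676) = 34.2041 km
Minimum: H at 28.1749 km.

H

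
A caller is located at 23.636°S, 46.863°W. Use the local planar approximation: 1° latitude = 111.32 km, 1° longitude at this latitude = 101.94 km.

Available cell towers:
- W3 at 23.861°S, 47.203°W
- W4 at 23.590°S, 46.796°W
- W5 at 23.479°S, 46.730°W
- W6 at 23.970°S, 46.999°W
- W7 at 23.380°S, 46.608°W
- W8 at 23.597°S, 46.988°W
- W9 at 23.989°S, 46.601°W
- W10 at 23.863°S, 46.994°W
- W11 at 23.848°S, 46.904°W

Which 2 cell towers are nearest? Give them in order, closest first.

Distances from 23.636°S, 46.863°W:
W3: √((-0.225·111.32)² + (-0.340·101.94)²) = √(627.35221 + 1201.28787) = 42.763 km
W4: √((0.046·111.32)² + (0.067·101.94)²) = √(26.22177 + 46.64863) = 8.536 km
W5: √((0.157·111.32)² + (0.133·101.94)²) = √(305.45392 + 183.81991) = 22.120 km
W6: √((-0.334·111.32)² + (-0.136·101.94)²) = √(1382.41784 + 192.20606) = 39.682 km
W7: √((0.256·111.32)² + (0.255·101.94)²) = √(812.13144 + 675.72443) = 38.573 km
W8: √((0.039·111.32)² + (-0.125·101.94)²) = √(18.84845 + 162.37131) = 13.462 km
W9: √((-0.353·111.32)² + (0.262·101.94)²) = √(1544.17247 + 713.33222) = 47.513 km
W10: √((-0.227·111.32)² + (-0.131·101.94)²) = √(638.55471 + 178.33306) = 28.581 km
W11: √((-0.212·111.32)² + (-0.041·101.94)²) = √(556.95245 + 17.46855) = 23.967 km
Sorted: W4 (8.536 km) < W8 (13.462 km) < W5 (22.120 km) < W11 (23.967 km) < …

W4, W8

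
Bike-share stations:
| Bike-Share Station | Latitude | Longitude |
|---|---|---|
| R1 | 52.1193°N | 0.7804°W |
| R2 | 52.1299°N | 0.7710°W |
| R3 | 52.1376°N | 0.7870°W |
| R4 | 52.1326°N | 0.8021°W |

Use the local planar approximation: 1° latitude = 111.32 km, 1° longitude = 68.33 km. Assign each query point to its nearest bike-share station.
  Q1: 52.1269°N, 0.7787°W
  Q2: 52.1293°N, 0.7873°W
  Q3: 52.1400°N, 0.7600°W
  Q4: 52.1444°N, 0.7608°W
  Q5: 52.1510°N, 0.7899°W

Q1→R2; Q2→R3; Q3→R2; Q4→R2; Q5→R3

Q1 at 52.1269°N, 0.7787°W:
  R1: 0.8540 km
  R2: 0.6232 km
  R3: 1.3193 km
  R4: 1.7202 km
  → nearest: R2 (0.6232 km)
Q2 at 52.1293°N, 0.7873°W:
  R1: 1.2089 km
  R2: 1.1158 km
  R3: 0.9242 km
  R4: 1.0759 km
  → nearest: R3 (0.9242 km)
Q3 at 52.1400°N, 0.7600°W:
  R1: 2.6931 km
  R2: 1.3524 km
  R3: 1.8642 km
  R4: 2.9923 km
  → nearest: R2 (1.3524 km)
Q4 at 52.1444°N, 0.7608°W:
  R1: 3.0985 km
  R2: 1.7582 km
  R3: 1.9437 km
  R4: 3.1128 km
  → nearest: R2 (1.7582 km)
Q5 at 52.1510°N, 0.7899°W:
  R1: 3.5881 km
  R2: 2.6805 km
  R3: 1.5048 km
  R4: 2.2114 km
  → nearest: R3 (1.5048 km)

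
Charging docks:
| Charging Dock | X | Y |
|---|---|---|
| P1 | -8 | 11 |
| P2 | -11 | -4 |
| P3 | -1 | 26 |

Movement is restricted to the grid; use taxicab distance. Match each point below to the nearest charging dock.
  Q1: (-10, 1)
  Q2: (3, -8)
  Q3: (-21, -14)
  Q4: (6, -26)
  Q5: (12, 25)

Q1→P2; Q2→P2; Q3→P2; Q4→P2; Q5→P3

Q1 at (-10, 1):
  P1: |2| + |10| = 2 + 10 = 12
  P2: |-1| + |-5| = 1 + 5 = 6
  P3: |9| + |25| = 9 + 25 = 34
  → nearest: P2 (6)
Q2 at (3, -8):
  P1: |-11| + |19| = 11 + 19 = 30
  P2: |-14| + |4| = 14 + 4 = 18
  P3: |-4| + |34| = 4 + 34 = 38
  → nearest: P2 (18)
Q3 at (-21, -14):
  P1: |13| + |25| = 13 + 25 = 38
  P2: |10| + |10| = 10 + 10 = 20
  P3: |20| + |40| = 20 + 40 = 60
  → nearest: P2 (20)
Q4 at (6, -26):
  P1: |-14| + |37| = 14 + 37 = 51
  P2: |-17| + |22| = 17 + 22 = 39
  P3: |-7| + |52| = 7 + 52 = 59
  → nearest: P2 (39)
Q5 at (12, 25):
  P1: |-20| + |-14| = 20 + 14 = 34
  P2: |-23| + |-29| = 23 + 29 = 52
  P3: |-13| + |1| = 13 + 1 = 14
  → nearest: P3 (14)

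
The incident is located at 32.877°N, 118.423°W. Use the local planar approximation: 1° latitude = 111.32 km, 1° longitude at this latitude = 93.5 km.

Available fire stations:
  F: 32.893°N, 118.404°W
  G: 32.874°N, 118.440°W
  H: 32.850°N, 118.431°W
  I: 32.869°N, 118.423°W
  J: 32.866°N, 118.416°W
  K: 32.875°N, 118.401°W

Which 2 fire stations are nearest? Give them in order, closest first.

Distances from 32.877°N, 118.423°W:
F: √((0.016·111.32)² + (0.019·93.5)²) = √(3.17239 + 3.15595) = 2.516 km
G: √((-0.003·111.32)² + (-0.017·93.5)²) = √(0.11153 + 2.52651) = 1.624 km
H: √((-0.027·111.32)² + (-0.008·93.5)²) = √(9.03387 + 0.55950) = 3.097 km
I: √((-0.008·111.32)² + (0.000·93.5)²) = √(0.79310 + 0.00000) = 0.891 km
J: √((-0.011·111.32)² + (0.007·93.5)²) = √(1.49945 + 0.42837) = 1.388 km
K: √((-0.002·111.32)² + (0.022·93.5)²) = √(0.04957 + 4.23125) = 2.069 km
Sorted: I (0.891 km) < J (1.388 km) < G (1.624 km) < K (2.069 km) < …

I, J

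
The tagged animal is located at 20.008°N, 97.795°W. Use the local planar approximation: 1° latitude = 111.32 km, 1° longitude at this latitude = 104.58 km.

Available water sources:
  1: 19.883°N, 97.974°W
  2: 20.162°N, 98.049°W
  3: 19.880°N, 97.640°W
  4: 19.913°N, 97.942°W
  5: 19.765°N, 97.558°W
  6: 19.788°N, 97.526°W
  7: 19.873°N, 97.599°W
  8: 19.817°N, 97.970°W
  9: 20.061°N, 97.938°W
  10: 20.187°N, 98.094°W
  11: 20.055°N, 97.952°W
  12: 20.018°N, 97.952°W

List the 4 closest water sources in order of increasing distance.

9, 12, 11, 4

Distances from 20.008°N, 97.795°W:
1: √((-0.125·111.32)² + (-0.179·104.58)²) = √(193.62722 + 350.43166) = 23.325 km
2: √((0.154·111.32)² + (-0.254·104.58)²) = √(293.89205 + 705.60997) = 31.615 km
3: √((-0.128·111.32)² + (0.155·104.58)²) = √(203.03286 + 262.76086) = 21.582 km
4: √((-0.095·111.32)² + (-0.147·104.58)²) = √(111.83909 + 236.33712) = 18.659 km
5: √((-0.243·111.32)² + (0.237·104.58)²) = √(731.74362 + 614.31903) = 36.689 km
6: √((-0.220·111.32)² + (0.269·104.58)²) = √(599.77969 + 791.41055) = 37.299 km
7: √((-0.135·111.32)² + (0.196·104.58)²) = √(225.84680 + 420.15489) = 25.417 km
8: √((-0.191·111.32)² + (-0.175·104.58)²) = √(452.07775 + 334.94490) = 28.054 km
9: √((0.053·111.32)² + (-0.143·104.58)²) = √(34.80953 + 223.65023) = 16.077 km
10: √((0.179·111.32)² + (-0.299·104.58)²) = √(397.05663 + 977.77663) = 37.079 km
11: √((0.047·111.32)² + (-0.157·104.58)²) = √(27.37424 + 269.58553) = 17.233 km
12: √((0.010·111.32)² + (-0.157·104.58)²) = √(1.23921 + 269.58553) = 16.457 km
Sorted: 9 (16.077 km) < 12 (16.457 km) < 11 (17.233 km) < 4 (18.659 km) < 3 (21.582 km) < 1 (23.325 km) < …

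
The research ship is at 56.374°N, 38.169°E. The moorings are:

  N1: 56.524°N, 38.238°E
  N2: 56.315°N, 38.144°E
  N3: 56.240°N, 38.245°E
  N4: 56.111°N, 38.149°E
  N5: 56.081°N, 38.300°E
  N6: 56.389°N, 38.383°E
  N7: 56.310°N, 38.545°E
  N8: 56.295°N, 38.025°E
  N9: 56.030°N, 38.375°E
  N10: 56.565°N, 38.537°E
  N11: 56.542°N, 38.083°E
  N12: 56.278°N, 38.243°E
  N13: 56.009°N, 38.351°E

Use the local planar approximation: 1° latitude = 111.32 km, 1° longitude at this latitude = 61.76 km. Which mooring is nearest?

Distances from 56.374°N, 38.169°E:
N1: √((0.150·111.32)² + (0.069·61.76)²) = √(278.82320 + 18.15987) = 17.233 km
N2: √((-0.059·111.32)² + (-0.025·61.76)²) = √(43.13705 + 2.38394) = 6.747 km
N3: √((-0.134·111.32)² + (0.076·61.76)²) = √(222.51331 + 22.03138) = 15.638 km
N4: √((-0.263·111.32)² + (-0.020·61.76)²) = √(857.15210 + 1.52572) = 29.303 km
N5: √((-0.293·111.32)² + (0.131·61.76)²) = √(1063.85303 + 65.45716) = 33.605 km
N6: √((0.015·111.32)² + (0.214·61.76)²) = √(2.78823 + 174.67957) = 13.322 km
N7: √((-0.064·111.32)² + (0.376·61.76)²) = √(50.75822 + 539.25014) = 24.290 km
N8: √((-0.079·111.32)² + (-0.144·61.76)²) = √(77.33936 + 79.09328) = 12.507 km
N9: √((-0.344·111.32)² + (0.206·61.76)²) = √(1466.43656 + 161.86353) = 40.352 km
N10: √((0.191·111.32)² + (0.368·61.76)²) = √(452.07775 + 516.54744) = 31.123 km
N11: √((0.168·111.32)² + (-0.086·61.76)²) = √(349.75583 + 28.21055) = 19.441 km
N12: √((-0.096·111.32)² + (0.074·61.76)²) = √(114.20598 + 20.88709) = 11.623 km
N13: √((-0.365·111.32)² + (0.182·61.76)²) = √(1650.94317 + 126.34479) = 42.158 km
Minimum: N2 at 6.747 km.

N2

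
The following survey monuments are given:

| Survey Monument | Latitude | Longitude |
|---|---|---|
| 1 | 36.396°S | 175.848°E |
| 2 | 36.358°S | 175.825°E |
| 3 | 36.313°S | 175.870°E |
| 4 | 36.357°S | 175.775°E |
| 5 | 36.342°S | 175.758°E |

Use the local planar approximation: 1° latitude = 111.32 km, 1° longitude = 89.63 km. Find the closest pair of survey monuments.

4 and 5

Pairwise distances:
1–2: 4.706 km
1–3: 9.448 km
1–4: 7.852 km
1–5: 10.060 km
2–3: 6.431 km
2–4: 4.483 km
2–5: 6.264 km
3–4: 9.823 km
3–5: 10.545 km
4–5: 2.261 km
Closest pair: 4–5 at 2.261 km.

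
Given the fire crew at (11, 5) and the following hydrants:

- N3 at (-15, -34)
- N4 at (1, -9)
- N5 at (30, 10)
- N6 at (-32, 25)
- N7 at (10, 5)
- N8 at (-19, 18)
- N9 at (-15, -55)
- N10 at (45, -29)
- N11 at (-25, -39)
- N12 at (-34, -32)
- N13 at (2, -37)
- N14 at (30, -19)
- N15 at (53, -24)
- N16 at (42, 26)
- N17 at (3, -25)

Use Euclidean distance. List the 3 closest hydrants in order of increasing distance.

N7, N4, N5

Distances from (11, 5):
N3: 46.9
N4: 17.2
N5: 19.6
N6: 47.4
N7: 1.0
N8: 32.7
N9: 65.4
N10: 48.1
N11: 56.9
N12: 58.3
N13: 43.0
N14: 30.6
N15: 51.0
N16: 37.4
N17: 31.0
Sorted: N7 (1.0) < N4 (17.2) < N5 (19.6) < N14 (30.6) < N17 (31.0) < …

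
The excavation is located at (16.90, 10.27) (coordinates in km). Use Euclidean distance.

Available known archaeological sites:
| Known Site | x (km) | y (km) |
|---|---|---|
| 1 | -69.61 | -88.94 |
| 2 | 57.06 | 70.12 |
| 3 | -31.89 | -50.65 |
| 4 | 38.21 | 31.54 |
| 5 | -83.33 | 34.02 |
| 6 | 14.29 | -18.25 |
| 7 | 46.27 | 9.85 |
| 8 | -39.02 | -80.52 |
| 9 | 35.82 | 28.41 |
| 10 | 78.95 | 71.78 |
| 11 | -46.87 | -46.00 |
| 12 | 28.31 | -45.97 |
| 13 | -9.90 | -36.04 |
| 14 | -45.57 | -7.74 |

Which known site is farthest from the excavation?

Distances from (16.90, 10.27):
1: √((-86.51)² + (-99.21)²) = √(7483.9801 + 9842.6241) = 131.63 km
2: √((40.16)² + (59.85)²) = √(1612.8256 + 3582.0225) = 72.08 km
3: √((-48.79)² + (-60.92)²) = √(2380.4641 + 3711.2464) = 78.05 km
4: √((21.31)² + (21.27)²) = √(454.1161 + 452.4129) = 30.11 km
5: √((-100.23)² + (23.75)²) = √(10046.0529 + 564.0625) = 103.01 km
6: √((-2.61)² + (-28.52)²) = √(6.8121 + 813.3904) = 28.64 km
7: √((29.37)² + (-0.42)²) = √(862.5969 + 0.1764) = 29.37 km
8: √((-55.92)² + (-90.79)²) = √(3127.0464 + 8242.8241) = 106.63 km
9: √((18.92)² + (18.14)²) = √(357.9664 + 329.0596) = 26.21 km
10: √((62.05)² + (61.51)²) = √(3850.2025 + 3783.4801) = 87.37 km
11: √((-63.77)² + (-56.27)²) = √(4066.6129 + 3166.3129) = 85.05 km
12: √((11.41)² + (-56.24)²) = √(130.1881 + 3162.9376) = 57.39 km
13: √((-26.80)² + (-46.31)²) = √(718.2400 + 2144.6161) = 53.51 km
14: √((-62.47)² + (-18.01)²) = √(3902.5009 + 324.3601) = 65.01 km
Maximum: 1 at 131.63 km.

1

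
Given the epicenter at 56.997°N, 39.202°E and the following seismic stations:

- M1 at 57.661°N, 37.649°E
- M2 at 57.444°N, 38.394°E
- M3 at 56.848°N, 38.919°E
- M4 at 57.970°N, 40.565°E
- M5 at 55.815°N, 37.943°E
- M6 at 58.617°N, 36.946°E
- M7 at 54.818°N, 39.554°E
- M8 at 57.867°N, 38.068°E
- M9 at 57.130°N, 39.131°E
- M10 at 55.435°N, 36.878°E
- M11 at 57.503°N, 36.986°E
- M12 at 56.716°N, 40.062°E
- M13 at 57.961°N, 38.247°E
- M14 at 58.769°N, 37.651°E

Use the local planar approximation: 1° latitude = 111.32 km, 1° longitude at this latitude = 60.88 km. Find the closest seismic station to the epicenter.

M9

Distances from 56.997°N, 39.202°E:
M1: √((0.664·111.32)² + (-1.553·60.88)²) = √(5463.64602 + 8939.06714) = 120.011 km
M2: √((0.447·111.32)² + (-0.808·60.88)²) = √(2476.06158 + 2419.75842) = 69.970 km
M3: √((-0.149·111.32)² + (-0.283·60.88)²) = √(275.11795 + 296.83982) = 23.916 km
M4: √((0.973·111.32)² + (1.363·60.88)²) = √(11732.00058 + 6885.58746) = 136.446 km
M5: √((-1.182·111.32)² + (-1.259·60.88)²) = √(17313.35956 + 5874.90364) = 152.277 km
M6: √((1.620·111.32)² + (-2.256·60.88)²) = √(32521.93851 + 18863.72594) = 226.684 km
M7: √((-2.179·111.32)² + (0.352·60.88)²) = √(58838.40019 + 459.23461) = 243.511 km
M8: √((0.870·111.32)² + (-1.134·60.88)²) = √(9379.61258 + 4766.23440) = 118.936 km
M9: √((0.133·111.32)² + (-0.071·60.88)²) = √(219.20461 + 18.68383) = 15.424 km
M10: √((-1.562·111.32)² + (-2.324·60.88)²) = √(30234.89428 + 20018.03918) = 224.172 km
M11: √((0.506·111.32)² + (-2.216·60.88)²) = √(3172.83457 + 18200.72969) = 146.197 km
M12: √((-0.281·111.32)² + (0.860·60.88)²) = √(978.49596 + 2741.23451) = 60.990 km
M13: √((0.964·111.32)² + (-0.955·60.88)²) = √(11515.96836 + 3380.30611) = 122.050 km
M14: √((1.772·111.32)² + (-1.551·60.88)²) = √(38911.12886 + 8916.05796) = 218.694 km
Minimum: M9 at 15.424 km.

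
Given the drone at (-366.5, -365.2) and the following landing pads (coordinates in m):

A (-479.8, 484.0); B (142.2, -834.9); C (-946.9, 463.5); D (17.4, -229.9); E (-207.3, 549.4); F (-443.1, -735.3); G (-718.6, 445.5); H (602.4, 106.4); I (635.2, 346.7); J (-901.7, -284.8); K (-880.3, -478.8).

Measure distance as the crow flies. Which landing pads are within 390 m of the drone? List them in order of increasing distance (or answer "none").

Distances from (-366.5, -365.2):
A: √((-113.3)² + (849.2)²) = √(12836.890 + 721140.640) = 856.7 m
B: √((508.7)² + (-469.7)²) = √(258775.690 + 220618.090) = 692.4 m
C: √((-580.4)² + (828.7)²) = √(336864.160 + 686743.690) = 1011.7 m
D: √((383.9)² + (135.3)²) = √(147379.210 + 18306.090) = 407.0 m
E: √((159.2)² + (914.6)²) = √(25344.640 + 836493.160) = 928.4 m
F: √((-76.6)² + (-370.1)²) = √(5867.560 + 136974.010) = 377.9 m
G: √((-352.1)² + (810.7)²) = √(123974.410 + 657234.490) = 883.9 m
H: √((968.9)² + (471.6)²) = √(938767.210 + 222406.560) = 1077.6 m
I: √((1001.7)² + (711.9)²) = √(1003402.890 + 506801.610) = 1228.9 m
J: √((-535.2)² + (80.4)²) = √(286439.040 + 6464.160) = 541.2 m
K: √((-513.8)² + (-113.6)²) = √(263990.440 + 12904.960) = 526.2 m
Threshold 390 m: F (377.9 m) is within range.

F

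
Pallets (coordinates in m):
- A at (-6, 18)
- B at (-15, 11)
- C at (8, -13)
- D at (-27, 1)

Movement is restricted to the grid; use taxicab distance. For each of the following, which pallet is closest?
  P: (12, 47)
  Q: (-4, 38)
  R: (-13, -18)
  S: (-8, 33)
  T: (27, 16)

P→A; Q→A; R→C; S→A; T→A

P at (12, 47):
  A: 47 m
  B: 63 m
  C: 64 m
  D: 85 m
  → nearest: A (47 m)
Q at (-4, 38):
  A: 22 m
  B: 38 m
  C: 63 m
  D: 60 m
  → nearest: A (22 m)
R at (-13, -18):
  A: 43 m
  B: 31 m
  C: 26 m
  D: 33 m
  → nearest: C (26 m)
S at (-8, 33):
  A: 17 m
  B: 29 m
  C: 62 m
  D: 51 m
  → nearest: A (17 m)
T at (27, 16):
  A: 35 m
  B: 47 m
  C: 48 m
  D: 69 m
  → nearest: A (35 m)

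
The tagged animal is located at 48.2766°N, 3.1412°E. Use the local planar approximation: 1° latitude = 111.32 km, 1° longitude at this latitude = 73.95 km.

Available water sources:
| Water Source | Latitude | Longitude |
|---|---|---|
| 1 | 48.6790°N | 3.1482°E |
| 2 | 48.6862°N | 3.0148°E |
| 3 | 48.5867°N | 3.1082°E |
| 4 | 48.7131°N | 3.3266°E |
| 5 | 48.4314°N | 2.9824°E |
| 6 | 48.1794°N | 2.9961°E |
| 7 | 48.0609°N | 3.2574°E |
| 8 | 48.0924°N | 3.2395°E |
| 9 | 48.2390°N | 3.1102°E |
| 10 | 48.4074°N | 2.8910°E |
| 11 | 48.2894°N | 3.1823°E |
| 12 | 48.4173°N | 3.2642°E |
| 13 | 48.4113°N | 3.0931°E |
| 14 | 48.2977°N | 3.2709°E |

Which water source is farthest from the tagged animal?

Distances from 48.2766°N, 3.1412°E:
1: √((0.4024·111.32)² + (0.0070·73.95)²) = √(2006.607076 + 0.267962) = 44.7982 km
2: √((0.4096·111.32)² + (-0.1264·73.95)²) = √(2079.056497 + 87.371643) = 46.5449 km
3: √((0.3101·111.32)² + (-0.0330·73.95)²) = √(1191.653321 + 5.955308) = 34.6065 km
4: √((0.4365·111.32)² + (0.1854·73.95)²) = √(2361.102774 + 187.973149) = 50.4884 km
5: √((0.1548·111.32)² + (-0.1588·73.95)²) = √(296.953404 + 137.904155) = 20.8532 km
6: √((-0.0972·111.32)² + (-0.1451·73.95)²) = √(117.078979 + 115.136012) = 15.2386 km
7: √((-0.2157·111.32)² + (0.1162·73.95)²) = √(576.562889 + 73.839477) = 25.5030 km
8: √((-0.1842·111.32)² + (0.0983·73.95)²) = √(420.460930 + 52.842504) = 21.7555 km
9: √((-0.0376·111.32)² + (-0.0310·73.95)²) = √(17.519515 + 5.255327) = 4.7723 km
10: √((0.1308·111.32)² + (-0.2502·73.95)²) = √(212.012703 + 342.334735) = 23.5446 km
11: √((0.0128·111.32)² + (0.0411·73.95)²) = √(2.030329 + 9.237618) = 3.3568 km
12: √((0.1407·111.32)² + (0.1230·73.95)²) = √(245.320923 + 82.734487) = 18.1123 km
13: √((0.1347·111.32)² + (-0.0481·73.95)²) = √(224.844147 + 12.652213) = 15.4109 km
14: √((0.0211·111.32)² + (0.1297·73.95)²) = √(5.517106 + 91.993323) = 9.8747 km
Maximum: 4 at 50.4884 km.

4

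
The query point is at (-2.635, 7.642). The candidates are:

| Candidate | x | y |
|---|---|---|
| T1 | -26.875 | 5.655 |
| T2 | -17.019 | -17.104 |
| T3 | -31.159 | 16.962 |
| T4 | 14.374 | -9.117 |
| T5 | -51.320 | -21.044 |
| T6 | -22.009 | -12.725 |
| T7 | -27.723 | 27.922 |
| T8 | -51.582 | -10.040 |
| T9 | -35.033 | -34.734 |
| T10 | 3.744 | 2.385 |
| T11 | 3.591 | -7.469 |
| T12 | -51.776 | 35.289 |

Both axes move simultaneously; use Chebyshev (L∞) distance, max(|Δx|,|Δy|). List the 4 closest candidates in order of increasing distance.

T10, T11, T4, T6

Distances from (-2.635, 7.642):
T1: max(|-24.240|, |-1.987|) = 24.240
T2: max(|-14.384|, |-24.746|) = 24.746
T3: max(|-28.524|, |9.320|) = 28.524
T4: max(|17.009|, |-16.759|) = 17.009
T5: max(|-48.685|, |-28.686|) = 48.685
T6: max(|-19.374|, |-20.367|) = 20.367
T7: max(|-25.088|, |20.280|) = 25.088
T8: max(|-48.947|, |-17.682|) = 48.947
T9: max(|-32.398|, |-42.376|) = 42.376
T10: max(|6.379|, |-5.257|) = 6.379
T11: max(|6.226|, |-15.111|) = 15.111
T12: max(|-49.141|, |27.647|) = 49.141
Sorted: T10 (6.379) < T11 (15.111) < T4 (17.009) < T6 (20.367) < T1 (24.240) < T2 (24.746) < …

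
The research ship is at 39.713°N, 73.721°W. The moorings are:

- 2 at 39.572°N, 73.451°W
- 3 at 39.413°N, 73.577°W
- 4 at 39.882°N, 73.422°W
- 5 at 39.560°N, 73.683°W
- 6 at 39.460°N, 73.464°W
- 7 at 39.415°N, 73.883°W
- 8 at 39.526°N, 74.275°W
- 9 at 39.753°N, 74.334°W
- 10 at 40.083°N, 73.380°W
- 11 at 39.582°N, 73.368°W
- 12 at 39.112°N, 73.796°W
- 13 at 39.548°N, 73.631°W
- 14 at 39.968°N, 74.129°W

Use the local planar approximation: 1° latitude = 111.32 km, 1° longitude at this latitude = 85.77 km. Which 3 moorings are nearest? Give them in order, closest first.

Distances from 39.713°N, 73.721°W:
2: 27.976 km
3: 35.607 km
4: 31.806 km
5: 17.341 km
6: 35.764 km
7: 35.966 km
8: 51.876 km
9: 52.765 km
10: 50.516 km
11: 33.606 km
12: 67.212 km
13: 19.924 km
14: 45.060 km
Sorted: 5 (17.341 km) < 13 (19.924 km) < 2 (27.976 km) < 4 (31.806 km) < 11 (33.606 km) < …

5, 13, 2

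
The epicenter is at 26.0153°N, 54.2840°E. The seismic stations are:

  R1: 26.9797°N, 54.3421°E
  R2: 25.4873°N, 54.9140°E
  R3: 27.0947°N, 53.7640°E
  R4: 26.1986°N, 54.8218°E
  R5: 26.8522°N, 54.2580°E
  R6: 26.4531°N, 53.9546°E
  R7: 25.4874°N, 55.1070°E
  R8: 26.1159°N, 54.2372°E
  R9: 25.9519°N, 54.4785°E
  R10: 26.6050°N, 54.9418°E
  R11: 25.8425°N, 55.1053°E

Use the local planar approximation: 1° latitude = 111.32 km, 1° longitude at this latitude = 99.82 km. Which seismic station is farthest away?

Distances from 26.0153°N, 54.2840°E:
R1: √((0.9644·111.32)² + (0.0581·99.82)²) = √(11525.527167 + 33.634687) = 107.5135 km
R2: √((-0.5280·111.32)² + (0.6300·99.82)²) = √(3454.731027 + 3954.724460) = 86.0782 km
R3: √((1.0794·111.32)² + (-0.5200·99.82)²) = √(14438.139140 + 2694.274361) = 130.8908 km
R4: √((0.1833·111.32)² + (0.5378·99.82)²) = √(416.362229 + 2881.885533) = 57.4304 km
R5: √((0.8369·111.32)² + (-0.0260·99.82)²) = √(8679.476488 + 6.735686) = 93.1999 km
R6: √((0.4378·111.32)² + (-0.3294·99.82)²) = √(2375.187559 + 1081.140959) = 58.7905 km
R7: √((-0.5279·111.32)² + (0.8230·99.82)²) = √(3453.422541 + 6748.928101) = 101.0067 km
R8: √((0.1006·111.32)² + (-0.0468·99.82)²) = √(125.412942 + 21.823622) = 12.1341 km
R9: √((-0.0634·111.32)² + (0.1945·99.82)²) = √(49.810960 + 376.941837) = 20.6580 km
R10: √((0.5897·111.32)² + (0.6578·99.82)²) = √(4309.319066 + 4311.445189) = 92.8481 km
R11: √((-0.1728·111.32)² + (0.8213·99.82)²) = √(370.027389 + 6721.075542) = 84.2087 km
Maximum: R3 at 130.8908 km.

R3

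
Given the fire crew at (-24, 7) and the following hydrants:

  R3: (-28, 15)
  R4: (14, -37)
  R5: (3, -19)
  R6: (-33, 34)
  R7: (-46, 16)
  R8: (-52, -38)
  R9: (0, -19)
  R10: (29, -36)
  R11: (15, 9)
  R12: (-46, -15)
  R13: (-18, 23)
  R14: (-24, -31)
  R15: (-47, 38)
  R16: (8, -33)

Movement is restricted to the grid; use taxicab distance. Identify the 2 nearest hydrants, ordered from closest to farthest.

R3, R13

Distances from (-24, 7):
R3: |-4| + |8| = 4 + 8 = 12
R4: |38| + |-44| = 38 + 44 = 82
R5: |27| + |-26| = 27 + 26 = 53
R6: |-9| + |27| = 9 + 27 = 36
R7: |-22| + |9| = 22 + 9 = 31
R8: |-28| + |-45| = 28 + 45 = 73
R9: |24| + |-26| = 24 + 26 = 50
R10: |53| + |-43| = 53 + 43 = 96
R11: |39| + |2| = 39 + 2 = 41
R12: |-22| + |-22| = 22 + 22 = 44
R13: |6| + |16| = 6 + 16 = 22
R14: |0| + |-38| = 0 + 38 = 38
R15: |-23| + |31| = 23 + 31 = 54
R16: |32| + |-40| = 32 + 40 = 72
Sorted: R3 (12) < R13 (22) < R7 (31) < R6 (36) < …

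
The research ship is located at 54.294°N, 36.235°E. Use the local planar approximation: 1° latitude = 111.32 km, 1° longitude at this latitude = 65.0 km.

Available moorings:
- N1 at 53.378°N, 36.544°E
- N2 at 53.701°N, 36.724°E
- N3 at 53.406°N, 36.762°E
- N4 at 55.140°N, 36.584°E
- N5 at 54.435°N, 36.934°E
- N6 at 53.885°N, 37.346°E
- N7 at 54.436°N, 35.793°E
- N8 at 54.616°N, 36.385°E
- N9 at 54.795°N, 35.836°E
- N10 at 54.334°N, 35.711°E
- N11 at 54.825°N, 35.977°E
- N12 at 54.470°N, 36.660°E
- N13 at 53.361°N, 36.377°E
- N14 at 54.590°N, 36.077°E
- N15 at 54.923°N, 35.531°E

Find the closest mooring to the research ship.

Distances from 54.294°N, 36.235°E:
N1: √((-0.916·111.32)² + (0.309·65.0)²) = √(10397.70143 + 403.40722) = 103.928 km
N2: √((-0.593·111.32)² + (0.489·65.0)²) = √(4357.68448 + 1010.28622) = 73.266 km
N3: √((-0.888·111.32)² + (0.527·65.0)²) = √(9771.74954 + 1173.40503) = 104.619 km
N4: √((0.846·111.32)² + (0.349·65.0)²) = √(8869.25459 + 514.60923) = 96.870 km
N5: √((0.141·111.32)² + (0.699·65.0)²) = √(246.36818 + 2064.33922) = 48.070 km
N6: √((-0.409·111.32)² + (1.111·65.0)²) = √(2072.96997 + 5215.00622) = 85.370 km
N7: √((0.142·111.32)² + (-0.442·65.0)²) = √(249.87516 + 825.41290) = 32.792 km
N8: √((0.322·111.32)² + (0.150·65.0)²) = √(1284.86689 + 95.06250) = 37.147 km
N9: √((0.501·111.32)² + (-0.399·65.0)²) = √(3110.44013 + 672.62423) = 61.507 km
N10: √((0.040·111.32)² + (-0.524·65.0)²) = √(19.82743 + 1160.08360) = 34.350 km
N11: √((0.531·111.32)² + (-0.258·65.0)²) = √(3494.10086 + 281.23290) = 61.444 km
N12: √((0.176·111.32)² + (0.425·65.0)²) = √(383.85900 + 763.14062) = 33.867 km
N13: √((-0.933·111.32)² + (0.142·65.0)²) = √(10787.22365 + 85.19290) = 104.271 km
N14: √((0.296·111.32)² + (-0.158·65.0)²) = √(1085.74995 + 105.47290) = 34.514 km
N15: √((0.629·111.32)² + (-0.704·65.0)²) = √(4902.83961 + 2093.97760) = 83.647 km
Minimum: N7 at 32.792 km.

N7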